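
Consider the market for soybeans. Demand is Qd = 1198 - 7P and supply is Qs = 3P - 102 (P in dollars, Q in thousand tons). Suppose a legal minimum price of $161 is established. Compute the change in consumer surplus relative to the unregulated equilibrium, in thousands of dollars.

Without the control the market clears where 1198 - 7P = 3P - 102, i.e. P* = 130 and Q* = 288.
Because the floor (161) lies above the market-clearing price, it is binding.
At P = 161: Qd = 1198 - 7·161 = 71 and Qs = 3·161 - 102 = 381.
Consumer surplus without the control is ½ · (1198/7 - 130) · 288 = 41472/7.
With the floor, consumers buy 71 units at 161, so CS = ½ · (1198/7 - 161) · 71 = 5041/14.
Change in consumer surplus = 5041/14 - 41472/7 = -5564.5.

-5564.5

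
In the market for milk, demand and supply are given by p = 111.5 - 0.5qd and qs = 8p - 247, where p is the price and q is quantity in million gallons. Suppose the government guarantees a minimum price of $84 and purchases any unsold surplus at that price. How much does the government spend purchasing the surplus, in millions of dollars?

31080

Rearranging demand gives qd = 223 - 2p. Setting quantity demanded equal to quantity supplied, 223 - 2p = 8p - 247, gives p* = 47 and q* = 129.
Because the floor (84) lies above the market-clearing price, it is binding.
At p = 84: qd = 223 - 2·84 = 55 and qs = 8·84 - 247 = 425.
Surplus = qs - qd = 370.
Government expenditure = surplus × support price = 370 × 84 = 31080.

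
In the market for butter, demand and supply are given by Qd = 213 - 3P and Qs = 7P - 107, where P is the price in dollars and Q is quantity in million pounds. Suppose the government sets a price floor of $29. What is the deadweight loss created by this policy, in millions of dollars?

0

Setting quantity demanded equal to quantity supplied, 213 - 3P = 7P - 107, gives P* = 32 and Q* = 117.
The floor of 29 is below the equilibrium price 32, so it is not binding; the market clears at P* = 32, Q* = 117.
Since the control does not bind, no trades are prevented and deadweight loss is zero.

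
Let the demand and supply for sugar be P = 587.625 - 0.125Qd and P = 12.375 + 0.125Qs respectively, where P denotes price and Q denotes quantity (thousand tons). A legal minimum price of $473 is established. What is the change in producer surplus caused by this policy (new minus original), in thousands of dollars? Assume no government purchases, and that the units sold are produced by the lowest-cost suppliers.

Rearranging demand gives Qd = 4701 - 8P; rearranging supply gives Qs = 8P - 99. In a free market, 4701 - 8P = 8P - 99 gives the equilibrium P* = 300, Q* = 2301.
The floor of 473 is above the equilibrium price 300, so it binds.
At P = 473: Qd = 4701 - 8·473 = 917 and Qs = 8·473 - 99 = 3685.
Producer surplus without the control is ½ · (300 - 12.375) · 2301 = 330912.5625.
With the floor, 917 units are sold at 473. The supply price at Q = 917 is 127, so PS = ½ · [(473 - 12.375) + (473 - 127)] · 917 = 369837.5625.
Change in producer surplus = 369837.5625 - 330912.5625 = 38925.

38925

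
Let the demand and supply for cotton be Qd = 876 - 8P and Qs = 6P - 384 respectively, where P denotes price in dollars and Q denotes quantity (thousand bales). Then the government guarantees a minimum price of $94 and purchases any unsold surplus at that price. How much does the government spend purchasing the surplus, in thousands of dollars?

5264

In a free market, 876 - 8P = 6P - 384 gives the equilibrium P* = 90, Q* = 156.
Since 94 > 90, the floor is binding.
At P = 94: Qd = 876 - 8·94 = 124 and Qs = 6·94 - 384 = 180.
Surplus = Qs - Qd = 56.
Government expenditure = surplus × support price = 56 × 94 = 5264.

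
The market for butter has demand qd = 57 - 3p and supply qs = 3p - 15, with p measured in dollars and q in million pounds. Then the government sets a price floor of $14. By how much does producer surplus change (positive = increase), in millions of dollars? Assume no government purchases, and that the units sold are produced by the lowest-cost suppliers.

In a free market, 57 - 3p = 3p - 15 gives the equilibrium p* = 12, q* = 21.
The floor of 14 is above the equilibrium price 12, so it binds.
At p = 14: qd = 57 - 3·14 = 15 and qs = 3·14 - 15 = 27.
Producer surplus without the control is ½ · (12 - 5) · 21 = 73.5.
With the floor, 15 units are sold at 14. The supply price at q = 15 is 10, so PS = ½ · [(14 - 5) + (14 - 10)] · 15 = 97.5.
Change in producer surplus = 97.5 - 73.5 = 24.

24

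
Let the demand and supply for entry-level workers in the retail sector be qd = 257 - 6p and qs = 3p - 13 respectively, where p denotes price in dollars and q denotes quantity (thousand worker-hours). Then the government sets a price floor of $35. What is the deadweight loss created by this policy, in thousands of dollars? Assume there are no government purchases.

In a free market, 257 - 6p = 3p - 13 gives the equilibrium p* = 30, q* = 77.
Because the floor (35) lies above the market-clearing price, it is binding.
At p = 35: qd = 257 - 6·35 = 47 and qs = 3·35 - 13 = 92.
Quantity traded falls to 47. At q = 47 the demand price is (257 - 47)/6 = 35 and the supply price is (13 + 47)/3 = 20.
Deadweight loss = ½ · (35 - 20) · (77 - 47) = ½ · 15 · 30 = 225.

225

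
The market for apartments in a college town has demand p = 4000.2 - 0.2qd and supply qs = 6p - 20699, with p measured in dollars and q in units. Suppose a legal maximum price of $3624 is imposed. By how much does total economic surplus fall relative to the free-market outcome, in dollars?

Rearranging demand gives qd = 20001 - 5p. Equilibrium: 20001 - 5p = 6p - 20699, so 40700 = 11p and p* = 3700, q* = 1501.
Because the ceiling (3624) lies below the market-clearing price, it is binding.
At p = 3624: qd = 20001 - 5·3624 = 1881 and qs = 6·3624 - 20699 = 1045.
Quantity traded falls to 1045. At q = 1045 the demand price is (20001 - 1045)/5 = 3791.2 and the supply price is (20699 + 1045)/6 = 3624.
Deadweight loss = ½ · (3791.2 - 3624) · (1501 - 1045) = ½ · 167.2 · 456 = 38121.6.

38121.6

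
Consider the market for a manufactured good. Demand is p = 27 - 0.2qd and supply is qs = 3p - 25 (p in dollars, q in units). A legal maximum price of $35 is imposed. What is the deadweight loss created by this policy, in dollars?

Rearranging demand gives qd = 135 - 5p. In a free market, 135 - 5p = 3p - 25 gives the equilibrium p* = 20, q* = 35.
Since 35 is above p* = 20, the ceiling does not bind and the free-market outcome prevails.
Since the control does not bind, no trades are prevented and deadweight loss is zero.

0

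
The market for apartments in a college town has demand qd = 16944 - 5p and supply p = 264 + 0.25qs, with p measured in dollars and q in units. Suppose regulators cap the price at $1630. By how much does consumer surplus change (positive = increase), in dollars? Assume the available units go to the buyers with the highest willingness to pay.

Rearranging supply gives qs = 4p - 1056. Setting quantity demanded equal to quantity supplied, 16944 - 5p = 4p - 1056, gives p* = 2000 and q* = 6944.
Because the ceiling (1630) lies below the market-clearing price, it is binding.
At p = 1630: qd = 16944 - 5·1630 = 8794 and qs = 4·1630 - 1056 = 5464.
Consumer surplus without the control is ½ · (3388.8 - 2000) · 6944 = 4821913.6.
With the ceiling, 5464 units are sold at 1630 (assume they go to the highest-value buyers). The demand price at q = 5464 is 2296, so CS = ½ · [(3388.8 - 1630) + (2296 - 1630)] · 5464 = 6624553.6.
Change in consumer surplus = 6624553.6 - 4821913.6 = 1802640.

1802640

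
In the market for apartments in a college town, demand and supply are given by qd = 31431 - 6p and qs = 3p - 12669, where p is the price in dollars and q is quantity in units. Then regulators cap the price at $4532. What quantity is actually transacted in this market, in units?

927

Without the control the market clears where 31431 - 6p = 3p - 12669, i.e. p* = 4900 and q* = 2031.
The ceiling of 4532 is below the equilibrium price 4900, so it binds.
At p = 4532: qd = 31431 - 6·4532 = 4239 and qs = 3·4532 - 12669 = 927.
The quantity actually transacted is the short side, supply: 927.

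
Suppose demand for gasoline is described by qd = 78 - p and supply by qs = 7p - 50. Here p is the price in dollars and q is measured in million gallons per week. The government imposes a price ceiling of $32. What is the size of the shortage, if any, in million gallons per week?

0

Setting quantity demanded equal to quantity supplied, 78 - p = 7p - 50, gives p* = 16 and q* = 62.
The ceiling of 32 is above the equilibrium price 16, so it is not binding; the market clears at p* = 16, q* = 62.
Since the control does not bind, there is no shortage.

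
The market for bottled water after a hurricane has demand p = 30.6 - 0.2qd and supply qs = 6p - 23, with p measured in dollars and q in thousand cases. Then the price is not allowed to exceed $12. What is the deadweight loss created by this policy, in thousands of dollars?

Rearranging demand gives qd = 153 - 5p. Without the control the market clears where 153 - 5p = 6p - 23, i.e. p* = 16 and q* = 73.
Since 12 < 16, the ceiling is binding.
At p = 12: qd = 153 - 5·12 = 93 and qs = 6·12 - 23 = 49.
Quantity traded falls to 49. At q = 49 the demand price is (153 - 49)/5 = 20.8 and the supply price is (23 + 49)/6 = 12.
Deadweight loss = ½ · (20.8 - 12) · (73 - 49) = ½ · 8.8 · 24 = 105.6.

105.6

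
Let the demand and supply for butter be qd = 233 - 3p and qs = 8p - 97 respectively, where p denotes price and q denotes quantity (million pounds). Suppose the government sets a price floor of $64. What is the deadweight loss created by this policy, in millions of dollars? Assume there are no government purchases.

2384.25

In a free market, 233 - 3p = 8p - 97 gives the equilibrium p* = 30, q* = 143.
Since 64 > 30, the floor is binding.
At p = 64: qd = 233 - 3·64 = 41 and qs = 8·64 - 97 = 415.
Quantity traded falls to 41. At q = 41 the demand price is (233 - 41)/3 = 64 and the supply price is (97 + 41)/8 = 17.25.
Deadweight loss = ½ · (64 - 17.25) · (143 - 41) = ½ · 46.75 · 102 = 2384.25.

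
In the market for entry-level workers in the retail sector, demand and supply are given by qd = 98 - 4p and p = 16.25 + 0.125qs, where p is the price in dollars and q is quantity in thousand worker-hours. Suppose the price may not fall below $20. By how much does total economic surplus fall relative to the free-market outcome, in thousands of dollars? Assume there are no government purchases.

3

Rearranging supply gives qs = 8p - 130. Without the control the market clears where 98 - 4p = 8p - 130, i.e. p* = 19 and q* = 22.
The floor of 20 is above the equilibrium price 19, so it binds.
At p = 20: qd = 98 - 4·20 = 18 and qs = 8·20 - 130 = 30.
Quantity traded falls to 18. At q = 18 the demand price is (98 - 18)/4 = 20 and the supply price is (130 + 18)/8 = 18.5.
Deadweight loss = ½ · (20 - 18.5) · (22 - 18) = ½ · 1.5 · 4 = 3.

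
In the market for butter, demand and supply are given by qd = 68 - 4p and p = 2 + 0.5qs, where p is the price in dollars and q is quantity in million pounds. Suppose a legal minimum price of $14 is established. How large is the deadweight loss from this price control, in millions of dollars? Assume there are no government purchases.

24

Rearranging supply gives qs = 2p - 4. Without the control the market clears where 68 - 4p = 2p - 4, i.e. p* = 12 and q* = 20.
Since 14 > 12, the floor is binding.
At p = 14: qd = 68 - 4·14 = 12 and qs = 2·14 - 4 = 24.
Quantity traded falls to 12. At q = 12 the demand price is (68 - 12)/4 = 14 and the supply price is (4 + 12)/2 = 8.
Deadweight loss = ½ · (14 - 8) · (20 - 12) = ½ · 6 · 8 = 24.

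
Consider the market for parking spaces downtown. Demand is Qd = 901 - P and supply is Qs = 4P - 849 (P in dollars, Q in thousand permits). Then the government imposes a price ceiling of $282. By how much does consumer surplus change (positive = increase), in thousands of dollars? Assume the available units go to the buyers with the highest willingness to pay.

Setting quantity demanded equal to quantity supplied, 901 - P = 4P - 849, gives P* = 350 and Q* = 551.
Since 282 < 350, the ceiling is binding.
At P = 282: Qd = 901 - 282 = 619 and Qs = 4·282 - 849 = 279.
Consumer surplus without the control is ½ · (901 - 350) · 551 = 151800.5.
With the ceiling, 279 units are sold at 282 (assume they go to the highest-value buyers). The demand price at Q = 279 is 622, so CS = ½ · [(901 - 282) + (622 - 282)] · 279 = 133780.5.
Change in consumer surplus = 133780.5 - 151800.5 = -18020.

-18020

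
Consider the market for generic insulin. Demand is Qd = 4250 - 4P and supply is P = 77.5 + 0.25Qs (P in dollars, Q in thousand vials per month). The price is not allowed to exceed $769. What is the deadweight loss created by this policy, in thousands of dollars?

0

Rearranging supply gives Qs = 4P - 310. In a free market, 4250 - 4P = 4P - 310 gives the equilibrium P* = 570, Q* = 1970.
The ceiling of 769 is above the equilibrium price 570, so it is not binding; the market clears at P* = 570, Q* = 1970.
Since the control does not bind, no trades are prevented and deadweight loss is zero.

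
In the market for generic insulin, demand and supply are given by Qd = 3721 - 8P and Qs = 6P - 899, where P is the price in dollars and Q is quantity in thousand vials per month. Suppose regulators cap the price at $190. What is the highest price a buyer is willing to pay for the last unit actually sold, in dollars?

Equilibrium: 3721 - 8P = 6P - 899, so 4620 = 14P and P* = 330, Q* = 1081.
Since 190 < 330, the ceiling is binding.
At P = 190: Qd = 3721 - 8·190 = 2201 and Qs = 6·190 - 899 = 241.
Only 241 units reach the market. On the demand curve, the marginal buyer's willingness to pay at Q = 241 is (3721 - 241)/8 = 435.

435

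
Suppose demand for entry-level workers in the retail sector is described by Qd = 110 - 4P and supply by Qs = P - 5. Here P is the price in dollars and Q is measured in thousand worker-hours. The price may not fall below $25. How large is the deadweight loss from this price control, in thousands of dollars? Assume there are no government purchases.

Equilibrium: 110 - 4P = P - 5, so 115 = 5P and P* = 23, Q* = 18.
The floor of 25 is above the equilibrium price 23, so it binds.
At P = 25: Qd = 110 - 4·25 = 10 and Qs = 25 - 5 = 20.
Quantity traded falls to 10. At Q = 10 the demand price is (110 - 10)/4 = 25 and the supply price is 5 + 10 = 15.
Deadweight loss = ½ · (25 - 15) · (18 - 10) = ½ · 10 · 8 = 40.

40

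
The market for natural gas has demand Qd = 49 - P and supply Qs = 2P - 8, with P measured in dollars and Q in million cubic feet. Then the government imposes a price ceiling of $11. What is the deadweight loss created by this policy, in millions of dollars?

Without the control the market clears where 49 - P = 2P - 8, i.e. P* = 19 and Q* = 30.
Because the ceiling (11) lies below the market-clearing price, it is binding.
At P = 11: Qd = 49 - 11 = 38 and Qs = 2·11 - 8 = 14.
Quantity traded falls to 14. At Q = 14 the demand price is 49 - 14 = 35 and the supply price is (8 + 14)/2 = 11.
Deadweight loss = ½ · (35 - 11) · (30 - 14) = ½ · 24 · 16 = 192.

192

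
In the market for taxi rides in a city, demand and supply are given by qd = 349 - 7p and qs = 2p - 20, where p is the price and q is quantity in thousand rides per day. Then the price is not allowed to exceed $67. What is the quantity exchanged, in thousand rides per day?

62

Equilibrium: 349 - 7p = 2p - 20, so 369 = 9p and p* = 41, q* = 62.
The ceiling of 67 is above the equilibrium price 41, so it is not binding; the market clears at p* = 41, q* = 62.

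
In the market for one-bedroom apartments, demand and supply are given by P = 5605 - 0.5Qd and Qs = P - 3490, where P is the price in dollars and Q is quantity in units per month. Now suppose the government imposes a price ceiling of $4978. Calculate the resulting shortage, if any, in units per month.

0

Rearranging demand gives Qd = 11210 - 2P. In a free market, 11210 - 2P = P - 3490 gives the equilibrium P* = 4900, Q* = 1410.
The ceiling of 4978 is above the equilibrium price 4900, so it is not binding; the market clears at P* = 4900, Q* = 1410.
Since the control does not bind, there is no shortage.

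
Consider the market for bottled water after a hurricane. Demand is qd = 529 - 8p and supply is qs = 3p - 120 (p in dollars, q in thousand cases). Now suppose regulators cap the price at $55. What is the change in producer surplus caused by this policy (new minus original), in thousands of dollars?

Setting quantity demanded equal to quantity supplied, 529 - 8p = 3p - 120, gives p* = 59 and q* = 57.
Because the ceiling (55) lies below the market-clearing price, it is binding.
At p = 55: qd = 529 - 8·55 = 89 and qs = 3·55 - 120 = 45.
Producer surplus without the control is ½ · (59 - 40) · 57 = 541.5.
With the ceiling, producers sell 45 units at 55, so PS = ½ · (55 - 40) · 45 = 337.5.
Change in producer surplus = 337.5 - 541.5 = -204.

-204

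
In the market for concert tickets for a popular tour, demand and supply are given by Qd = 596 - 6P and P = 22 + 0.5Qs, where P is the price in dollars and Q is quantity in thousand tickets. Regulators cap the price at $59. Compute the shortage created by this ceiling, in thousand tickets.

168

Rearranging supply gives Qs = 2P - 44. In a free market, 596 - 6P = 2P - 44 gives the equilibrium P* = 80, Q* = 116.
The ceiling of 59 is below the equilibrium price 80, so it binds.
At P = 59: Qd = 596 - 6·59 = 242 and Qs = 2·59 - 44 = 74.
Shortage = Qd - Qs = 242 - 74 = 168.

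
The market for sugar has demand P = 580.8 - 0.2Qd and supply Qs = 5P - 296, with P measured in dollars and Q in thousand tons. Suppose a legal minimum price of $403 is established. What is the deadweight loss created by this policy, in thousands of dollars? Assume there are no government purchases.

34445

Rearranging demand gives Qd = 2904 - 5P. Equilibrium: 2904 - 5P = 5P - 296, so 3200 = 10P and P* = 320, Q* = 1304.
The floor of 403 is above the equilibrium price 320, so it binds.
At P = 403: Qd = 2904 - 5·403 = 889 and Qs = 5·403 - 296 = 1719.
Quantity traded falls to 889. At Q = 889 the demand price is (2904 - 889)/5 = 403 and the supply price is (296 + 889)/5 = 237.
Deadweight loss = ½ · (403 - 237) · (1304 - 889) = ½ · 166 · 415 = 34445.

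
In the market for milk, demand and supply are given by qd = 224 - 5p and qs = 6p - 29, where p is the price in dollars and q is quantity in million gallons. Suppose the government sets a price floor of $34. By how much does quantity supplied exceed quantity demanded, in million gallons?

121

Without the control the market clears where 224 - 5p = 6p - 29, i.e. p* = 23 and q* = 109.
Because the floor (34) lies above the market-clearing price, it is binding.
At p = 34: qd = 224 - 5·34 = 54 and qs = 6·34 - 29 = 175.
Surplus = qs - qd = 175 - 54 = 121.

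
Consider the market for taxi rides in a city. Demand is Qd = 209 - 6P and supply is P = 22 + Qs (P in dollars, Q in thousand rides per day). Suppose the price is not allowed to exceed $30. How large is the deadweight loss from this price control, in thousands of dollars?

5.25

Rearranging supply gives Qs = P - 22. Without the control the market clears where 209 - 6P = P - 22, i.e. P* = 33 and Q* = 11.
Because the ceiling (30) lies below the market-clearing price, it is binding.
At P = 30: Qd = 209 - 6·30 = 29 and Qs = 30 - 22 = 8.
Quantity traded falls to 8. At Q = 8 the demand price is (209 - 8)/6 = 33.5 and the supply price is 22 + 8 = 30.
Deadweight loss = ½ · (33.5 - 30) · (11 - 8) = ½ · 3.5 · 3 = 5.25.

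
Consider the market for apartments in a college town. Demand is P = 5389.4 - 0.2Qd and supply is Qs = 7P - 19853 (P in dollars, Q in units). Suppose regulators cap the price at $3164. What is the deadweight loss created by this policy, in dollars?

Rearranging demand gives Qd = 26947 - 5P. Setting quantity demanded equal to quantity supplied, 26947 - 5P = 7P - 19853, gives P* = 3900 and Q* = 7447.
The ceiling of 3164 is below the equilibrium price 3900, so it binds.
At P = 3164: Qd = 26947 - 5·3164 = 11127 and Qs = 7·3164 - 19853 = 2295.
Quantity traded falls to 2295. At Q = 2295 the demand price is (26947 - 2295)/5 = 4930.4 and the supply price is (19853 + 2295)/7 = 3164.
Deadweight loss = ½ · (4930.4 - 3164) · (7447 - 2295) = ½ · 1766.4 · 5152 = 4550246.4.

4550246.4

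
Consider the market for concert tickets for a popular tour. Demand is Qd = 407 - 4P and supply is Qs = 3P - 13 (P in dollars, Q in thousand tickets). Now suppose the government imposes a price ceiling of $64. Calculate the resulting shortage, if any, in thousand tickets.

In a free market, 407 - 4P = 3P - 13 gives the equilibrium P* = 60, Q* = 167.
The ceiling of 64 is above the equilibrium price 60, so it is not binding; the market clears at P* = 60, Q* = 167.
Since the control does not bind, there is no shortage.

0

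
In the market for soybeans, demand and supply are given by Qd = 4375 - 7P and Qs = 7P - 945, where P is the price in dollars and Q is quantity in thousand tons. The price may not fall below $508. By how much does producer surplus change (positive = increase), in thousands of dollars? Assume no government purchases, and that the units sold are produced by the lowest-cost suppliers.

47488

Equilibrium: 4375 - 7P = 7P - 945, so 5320 = 14P and P* = 380, Q* = 1715.
Since 508 > 380, the floor is binding.
At P = 508: Qd = 4375 - 7·508 = 819 and Qs = 7·508 - 945 = 2611.
Producer surplus without the control is ½ · (380 - 135) · 1715 = 210087.5.
With the floor, 819 units are sold at 508. The supply price at Q = 819 is 252, so PS = ½ · [(508 - 135) + (508 - 252)] · 819 = 257575.5.
Change in producer surplus = 257575.5 - 210087.5 = 47488.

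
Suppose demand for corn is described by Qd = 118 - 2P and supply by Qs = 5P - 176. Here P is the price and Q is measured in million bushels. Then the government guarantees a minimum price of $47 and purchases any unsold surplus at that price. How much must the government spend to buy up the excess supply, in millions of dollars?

Without the control the market clears where 118 - 2P = 5P - 176, i.e. P* = 42 and Q* = 34.
Because the floor (47) lies above the market-clearing price, it is binding.
At P = 47: Qd = 118 - 2·47 = 24 and Qs = 5·47 - 176 = 59.
Surplus = Qs - Qd = 35.
Government expenditure = surplus × support price = 35 × 47 = 1645.

1645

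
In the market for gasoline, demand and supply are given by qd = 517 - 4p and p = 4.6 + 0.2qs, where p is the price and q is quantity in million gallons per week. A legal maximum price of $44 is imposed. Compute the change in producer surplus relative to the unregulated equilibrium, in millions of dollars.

Rearranging supply gives qs = 5p - 23. Equilibrium: 517 - 4p = 5p - 23, so 540 = 9p and p* = 60, q* = 277.
Because the ceiling (44) lies below the market-clearing price, it is binding.
At p = 44: qd = 517 - 4·44 = 341 and qs = 5·44 - 23 = 197.
Producer surplus without the control is ½ · (60 - 4.6) · 277 = 7672.9.
With the ceiling, producers sell 197 units at 44, so PS = ½ · (44 - 4.6) · 197 = 3880.9.
Change in producer surplus = 3880.9 - 7672.9 = -3792.

-3792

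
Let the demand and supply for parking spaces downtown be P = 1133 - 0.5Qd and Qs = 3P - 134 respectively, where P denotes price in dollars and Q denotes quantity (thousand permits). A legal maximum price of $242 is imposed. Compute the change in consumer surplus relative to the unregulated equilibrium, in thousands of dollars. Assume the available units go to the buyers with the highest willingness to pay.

13447

Rearranging demand gives Qd = 2266 - 2P. Setting quantity demanded equal to quantity supplied, 2266 - 2P = 3P - 134, gives P* = 480 and Q* = 1306.
Because the ceiling (242) lies below the market-clearing price, it is binding.
At P = 242: Qd = 2266 - 2·242 = 1782 and Qs = 3·242 - 134 = 592.
Consumer surplus without the control is ½ · (1133 - 480) · 1306 = 426409.
With the ceiling, 592 units are sold at 242 (assume they go to the highest-value buyers). The demand price at Q = 592 is 837, so CS = ½ · [(1133 - 242) + (837 - 242)] · 592 = 439856.
Change in consumer surplus = 439856 - 426409 = 13447.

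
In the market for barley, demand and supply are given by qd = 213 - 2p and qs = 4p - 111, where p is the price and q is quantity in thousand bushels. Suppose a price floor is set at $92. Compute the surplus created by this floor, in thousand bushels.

228

Setting quantity demanded equal to quantity supplied, 213 - 2p = 4p - 111, gives p* = 54 and q* = 105.
Because the floor (92) lies above the market-clearing price, it is binding.
At p = 92: qd = 213 - 2·92 = 29 and qs = 4·92 - 111 = 257.
Surplus = qs - qd = 257 - 29 = 228.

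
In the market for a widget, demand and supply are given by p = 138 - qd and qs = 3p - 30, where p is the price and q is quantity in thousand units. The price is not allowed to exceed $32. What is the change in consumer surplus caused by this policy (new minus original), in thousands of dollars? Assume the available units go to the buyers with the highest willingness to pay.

210

Rearranging demand gives qd = 138 - p. Setting quantity demanded equal to quantity supplied, 138 - p = 3p - 30, gives p* = 42 and q* = 96.
Since 32 < 42, the ceiling is binding.
At p = 32: qd = 138 - 32 = 106 and qs = 3·32 - 30 = 66.
Consumer surplus without the control is ½ · (138 - 42) · 96 = 4608.
With the ceiling, 66 units are sold at 32 (assume they go to the highest-value buyers). The demand price at q = 66 is 72, so CS = ½ · [(138 - 32) + (72 - 32)] · 66 = 4818.
Change in consumer surplus = 4818 - 4608 = 210.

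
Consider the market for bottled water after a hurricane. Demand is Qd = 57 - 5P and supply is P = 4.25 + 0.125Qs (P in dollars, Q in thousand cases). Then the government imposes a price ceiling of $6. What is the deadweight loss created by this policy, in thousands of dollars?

10.4

Rearranging supply gives Qs = 8P - 34. Setting quantity demanded equal to quantity supplied, 57 - 5P = 8P - 34, gives P* = 7 and Q* = 22.
Since 6 < 7, the ceiling is binding.
At P = 6: Qd = 57 - 5·6 = 27 and Qs = 8·6 - 34 = 14.
Quantity traded falls to 14. At Q = 14 the demand price is (57 - 14)/5 = 8.6 and the supply price is (34 + 14)/8 = 6.
Deadweight loss = ½ · (8.6 - 6) · (22 - 14) = ½ · 2.6 · 8 = 10.4.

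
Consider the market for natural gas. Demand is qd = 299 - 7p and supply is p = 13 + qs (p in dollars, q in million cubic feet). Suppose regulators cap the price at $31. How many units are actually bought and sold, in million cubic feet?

18

Rearranging supply gives qs = p - 13. Without the control the market clears where 299 - 7p = p - 13, i.e. p* = 39 and q* = 26.
The ceiling of 31 is below the equilibrium price 39, so it binds.
At p = 31: qd = 299 - 7·31 = 82 and qs = 31 - 13 = 18.
The quantity actually transacted is the short side, supply: 18.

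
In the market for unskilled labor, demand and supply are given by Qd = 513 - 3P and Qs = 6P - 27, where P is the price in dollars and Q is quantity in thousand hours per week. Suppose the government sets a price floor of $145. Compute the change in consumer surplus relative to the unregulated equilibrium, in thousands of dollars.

-17467.5

In a free market, 513 - 3P = 6P - 27 gives the equilibrium P* = 60, Q* = 333.
Since 145 > 60, the floor is binding.
At P = 145: Qd = 513 - 3·145 = 78 and Qs = 6·145 - 27 = 843.
Consumer surplus without the control is ½ · (171 - 60) · 333 = 18481.5.
With the floor, consumers buy 78 units at 145, so CS = ½ · (171 - 145) · 78 = 1014.
Change in consumer surplus = 1014 - 18481.5 = -17467.5.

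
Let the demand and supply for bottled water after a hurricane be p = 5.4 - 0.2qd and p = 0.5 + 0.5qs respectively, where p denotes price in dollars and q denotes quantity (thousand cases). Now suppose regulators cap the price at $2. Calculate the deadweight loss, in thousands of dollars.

5.6

Rearranging demand gives qd = 27 - 5p; rearranging supply gives qs = 2p - 1. Equilibrium: 27 - 5p = 2p - 1, so 28 = 7p and p* = 4, q* = 7.
Because the ceiling (2) lies below the market-clearing price, it is binding.
At p = 2: qd = 27 - 5·2 = 17 and qs = 2·2 - 1 = 3.
Quantity traded falls to 3. At q = 3 the demand price is (27 - 3)/5 = 4.8 and the supply price is (1 + 3)/2 = 2.
Deadweight loss = ½ · (4.8 - 2) · (7 - 3) = ½ · 2.8 · 4 = 5.6.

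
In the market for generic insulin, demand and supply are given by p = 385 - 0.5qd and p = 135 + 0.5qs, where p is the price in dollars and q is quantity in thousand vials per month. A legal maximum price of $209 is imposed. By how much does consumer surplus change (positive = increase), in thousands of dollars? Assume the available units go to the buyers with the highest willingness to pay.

4947

Rearranging demand gives qd = 770 - 2p; rearranging supply gives qs = 2p - 270. Setting quantity demanded equal to quantity supplied, 770 - 2p = 2p - 270, gives p* = 260 and q* = 250.
The ceiling of 209 is below the equilibrium price 260, so it binds.
At p = 209: qd = 770 - 2·209 = 352 and qs = 2·209 - 270 = 148.
Consumer surplus without the control is ½ · (385 - 260) · 250 = 15625.
With the ceiling, 148 units are sold at 209 (assume they go to the highest-value buyers). The demand price at q = 148 is 311, so CS = ½ · [(385 - 209) + (311 - 209)] · 148 = 20572.
Change in consumer surplus = 20572 - 15625 = 4947.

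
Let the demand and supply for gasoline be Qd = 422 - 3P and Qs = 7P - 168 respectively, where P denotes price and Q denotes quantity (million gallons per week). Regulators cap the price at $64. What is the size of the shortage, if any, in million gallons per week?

Equilibrium: 422 - 3P = 7P - 168, so 590 = 10P and P* = 59, Q* = 245.
Since 64 is above P* = 59, the ceiling does not bind and the free-market outcome prevails.
Since the control does not bind, there is no shortage.

0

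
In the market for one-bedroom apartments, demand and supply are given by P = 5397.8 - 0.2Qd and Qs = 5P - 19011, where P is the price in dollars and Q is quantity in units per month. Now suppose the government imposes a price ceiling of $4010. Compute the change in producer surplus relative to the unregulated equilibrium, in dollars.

-1483260

Rearranging demand gives Qd = 26989 - 5P. In a free market, 26989 - 5P = 5P - 19011 gives the equilibrium P* = 4600, Q* = 3989.
Because the ceiling (4010) lies below the market-clearing price, it is binding.
At P = 4010: Qd = 26989 - 5·4010 = 6939 and Qs = 5·4010 - 19011 = 1039.
Producer surplus without the control is ½ · (4600 - 3802.2) · 3989 = 1591212.1.
With the ceiling, producers sell 1039 units at 4010, so PS = ½ · (4010 - 3802.2) · 1039 = 107952.1.
Change in producer surplus = 107952.1 - 1591212.1 = -1483260.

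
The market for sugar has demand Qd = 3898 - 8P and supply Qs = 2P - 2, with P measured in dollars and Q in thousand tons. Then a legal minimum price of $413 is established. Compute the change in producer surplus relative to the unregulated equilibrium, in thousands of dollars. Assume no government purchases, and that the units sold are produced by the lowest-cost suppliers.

5198

Equilibrium: 3898 - 8P = 2P - 2, so 3900 = 10P and P* = 390, Q* = 778.
Because the floor (413) lies above the market-clearing price, it is binding.
At P = 413: Qd = 3898 - 8·413 = 594 and Qs = 2·413 - 2 = 824.
Producer surplus without the control is ½ · (390 - 1) · 778 = 151321.
With the floor, 594 units are sold at 413. The supply price at Q = 594 is 298, so PS = ½ · [(413 - 1) + (413 - 298)] · 594 = 156519.
Change in producer surplus = 156519 - 151321 = 5198.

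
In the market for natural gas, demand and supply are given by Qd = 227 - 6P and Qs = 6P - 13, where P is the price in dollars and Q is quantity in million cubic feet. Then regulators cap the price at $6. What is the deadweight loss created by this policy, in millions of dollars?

Without the control the market clears where 227 - 6P = 6P - 13, i.e. P* = 20 and Q* = 107.
The ceiling of 6 is below the equilibrium price 20, so it binds.
At P = 6: Qd = 227 - 6·6 = 191 and Qs = 6·6 - 13 = 23.
Quantity traded falls to 23. At Q = 23 the demand price is (227 - 23)/6 = 34 and the supply price is (13 + 23)/6 = 6.
Deadweight loss = ½ · (34 - 6) · (107 - 23) = ½ · 28 · 84 = 1176.

1176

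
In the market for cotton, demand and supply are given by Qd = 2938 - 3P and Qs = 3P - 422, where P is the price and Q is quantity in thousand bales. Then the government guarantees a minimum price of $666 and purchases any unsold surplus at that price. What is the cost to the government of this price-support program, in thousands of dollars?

423576

Without the control the market clears where 2938 - 3P = 3P - 422, i.e. P* = 560 and Q* = 1258.
The floor of 666 is above the equilibrium price 560, so it binds.
At P = 666: Qd = 2938 - 3·666 = 940 and Qs = 3·666 - 422 = 1576.
Surplus = Qs - Qd = 636.
Government expenditure = surplus × support price = 636 × 666 = 423576.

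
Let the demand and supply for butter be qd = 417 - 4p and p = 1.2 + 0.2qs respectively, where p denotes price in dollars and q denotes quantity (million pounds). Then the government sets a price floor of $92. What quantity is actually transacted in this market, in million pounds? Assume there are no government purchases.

49

Rearranging supply gives qs = 5p - 6. Setting quantity demanded equal to quantity supplied, 417 - 4p = 5p - 6, gives p* = 47 and q* = 229.
Since 92 > 47, the floor is binding.
At p = 92: qd = 417 - 4·92 = 49 and qs = 5·92 - 6 = 454.
The quantity actually transacted is the short side, demand: 49.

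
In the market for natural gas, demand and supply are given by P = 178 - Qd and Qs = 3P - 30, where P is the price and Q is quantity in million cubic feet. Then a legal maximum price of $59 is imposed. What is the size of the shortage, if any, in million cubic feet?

0

Rearranging demand gives Qd = 178 - P. Without the control the market clears where 178 - P = 3P - 30, i.e. P* = 52 and Q* = 126.
Since 59 is above P* = 52, the ceiling does not bind and the free-market outcome prevails.
Since the control does not bind, there is no shortage.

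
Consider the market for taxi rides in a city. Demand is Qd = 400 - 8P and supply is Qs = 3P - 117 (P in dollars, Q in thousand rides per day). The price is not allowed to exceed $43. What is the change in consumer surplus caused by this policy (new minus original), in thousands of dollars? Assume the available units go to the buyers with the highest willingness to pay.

39

Setting quantity demanded equal to quantity supplied, 400 - 8P = 3P - 117, gives P* = 47 and Q* = 24.
Because the ceiling (43) lies below the market-clearing price, it is binding.
At P = 43: Qd = 400 - 8·43 = 56 and Qs = 3·43 - 117 = 12.
Consumer surplus without the control is ½ · (50 - 47) · 24 = 36.
With the ceiling, 12 units are sold at 43 (assume they go to the highest-value buyers). The demand price at Q = 12 is 48.5, so CS = ½ · [(50 - 43) + (48.5 - 43)] · 12 = 75.
Change in consumer surplus = 75 - 36 = 39.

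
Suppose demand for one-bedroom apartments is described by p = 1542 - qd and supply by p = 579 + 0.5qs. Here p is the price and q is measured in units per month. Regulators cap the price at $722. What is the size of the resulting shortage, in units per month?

Rearranging demand gives qd = 1542 - p; rearranging supply gives qs = 2p - 1158. Without the control the market clears where 1542 - p = 2p - 1158, i.e. p* = 900 and q* = 642.
The ceiling of 722 is below the equilibrium price 900, so it binds.
At p = 722: qd = 1542 - 722 = 820 and qs = 2·722 - 1158 = 286.
Shortage = qd - qs = 820 - 286 = 534.

534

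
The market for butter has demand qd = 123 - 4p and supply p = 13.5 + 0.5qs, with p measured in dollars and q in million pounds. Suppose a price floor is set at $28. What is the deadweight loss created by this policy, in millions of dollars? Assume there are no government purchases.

Rearranging supply gives qs = 2p - 27. Setting quantity demanded equal to quantity supplied, 123 - 4p = 2p - 27, gives p* = 25 and q* = 23.
Since 28 > 25, the floor is binding.
At p = 28: qd = 123 - 4·28 = 11 and qs = 2·28 - 27 = 29.
Quantity traded falls to 11. At q = 11 the demand price is (123 - 11)/4 = 28 and the supply price is (27 + 11)/2 = 19.
Deadweight loss = ½ · (28 - 19) · (23 - 11) = ½ · 9 · 12 = 54.

54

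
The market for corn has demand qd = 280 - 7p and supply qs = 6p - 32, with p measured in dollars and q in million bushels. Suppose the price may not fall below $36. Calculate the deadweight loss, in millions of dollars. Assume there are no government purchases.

Setting quantity demanded equal to quantity supplied, 280 - 7p = 6p - 32, gives p* = 24 and q* = 112.
The floor of 36 is above the equilibrium price 24, so it binds.
At p = 36: qd = 280 - 7·36 = 28 and qs = 6·36 - 32 = 184.
Quantity traded falls to 28. At q = 28 the demand price is (280 - 28)/7 = 36 and the supply price is (32 + 28)/6 = 10.
Deadweight loss = ½ · (36 - 10) · (112 - 28) = ½ · 26 · 84 = 1092.

1092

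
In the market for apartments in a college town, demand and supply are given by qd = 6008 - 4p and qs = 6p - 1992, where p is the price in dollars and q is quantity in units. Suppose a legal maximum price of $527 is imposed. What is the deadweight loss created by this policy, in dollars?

558967.5

Without the control the market clears where 6008 - 4p = 6p - 1992, i.e. p* = 800 and q* = 2808.
Since 527 < 800, the ceiling is binding.
At p = 527: qd = 6008 - 4·527 = 3900 and qs = 6·527 - 1992 = 1170.
Quantity traded falls to 1170. At q = 1170 the demand price is (6008 - 1170)/4 = 1209.5 and the supply price is (1992 + 1170)/6 = 527.
Deadweight loss = ½ · (1209.5 - 527) · (2808 - 1170) = ½ · 682.5 · 1638 = 558967.5.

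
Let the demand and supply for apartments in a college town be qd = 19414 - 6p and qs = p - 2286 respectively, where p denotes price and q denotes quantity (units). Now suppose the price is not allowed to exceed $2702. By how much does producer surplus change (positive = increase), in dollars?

Without the control the market clears where 19414 - 6p = p - 2286, i.e. p* = 3100 and q* = 814.
Since 2702 < 3100, the ceiling is binding.
At p = 2702: qd = 19414 - 6·2702 = 3202 and qs = 2702 - 2286 = 416.
Producer surplus without the control is ½ · (3100 - 2286) · 814 = 331298.
With the ceiling, producers sell 416 units at 2702, so PS = ½ · (2702 - 2286) · 416 = 86528.
Change in producer surplus = 86528 - 331298 = -244770.

-244770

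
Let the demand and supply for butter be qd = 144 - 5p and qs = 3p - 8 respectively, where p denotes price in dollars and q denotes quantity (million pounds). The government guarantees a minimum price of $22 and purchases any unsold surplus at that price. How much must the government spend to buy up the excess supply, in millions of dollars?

528

Without the control the market clears where 144 - 5p = 3p - 8, i.e. p* = 19 and q* = 49.
Since 22 > 19, the floor is binding.
At p = 22: qd = 144 - 5·22 = 34 and qs = 3·22 - 8 = 58.
Surplus = qs - qd = 24.
Government expenditure = surplus × support price = 24 × 22 = 528.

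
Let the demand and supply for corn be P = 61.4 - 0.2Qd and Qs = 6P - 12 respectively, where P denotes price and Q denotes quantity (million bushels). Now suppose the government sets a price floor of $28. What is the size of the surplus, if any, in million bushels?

Rearranging demand gives Qd = 307 - 5P. Without the control the market clears where 307 - 5P = 6P - 12, i.e. P* = 29 and Q* = 162.
The floor of 28 is below the equilibrium price 29, so it is not binding; the market clears at P* = 29, Q* = 162.
Since the control does not bind, there is no surplus.

0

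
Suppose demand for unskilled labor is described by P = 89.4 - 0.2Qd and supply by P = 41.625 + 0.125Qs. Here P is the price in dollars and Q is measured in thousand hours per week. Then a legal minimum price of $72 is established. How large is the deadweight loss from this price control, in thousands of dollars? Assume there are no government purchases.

Rearranging demand gives Qd = 447 - 5P; rearranging supply gives Qs = 8P - 333. Setting quantity demanded equal to quantity supplied, 447 - 5P = 8P - 333, gives P* = 60 and Q* = 147.
The floor of 72 is above the equilibrium price 60, so it binds.
At P = 72: Qd = 447 - 5·72 = 87 and Qs = 8·72 - 333 = 243.
Quantity traded falls to 87. At Q = 87 the demand price is (447 - 87)/5 = 72 and the supply price is (333 + 87)/8 = 52.5.
Deadweight loss = ½ · (72 - 52.5) · (147 - 87) = ½ · 19.5 · 60 = 585.

585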